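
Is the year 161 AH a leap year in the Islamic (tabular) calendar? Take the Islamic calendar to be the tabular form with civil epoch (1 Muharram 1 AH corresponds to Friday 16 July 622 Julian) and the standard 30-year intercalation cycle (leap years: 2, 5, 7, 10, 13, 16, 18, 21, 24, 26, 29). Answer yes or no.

no

Year 161 AH is year 11 of its 30-year cycle; leap positions are 2, 5, 7, 10, 13, 16, 18, 21, 24, 26, 29, so it is a common year (354 days).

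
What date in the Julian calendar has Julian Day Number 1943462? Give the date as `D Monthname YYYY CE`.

The proleptic Gregorian equivalent of JDN 1943462 is 1 December 608.
In the Julian calendar that day is 28 November 608 CE.

28 November 608 CE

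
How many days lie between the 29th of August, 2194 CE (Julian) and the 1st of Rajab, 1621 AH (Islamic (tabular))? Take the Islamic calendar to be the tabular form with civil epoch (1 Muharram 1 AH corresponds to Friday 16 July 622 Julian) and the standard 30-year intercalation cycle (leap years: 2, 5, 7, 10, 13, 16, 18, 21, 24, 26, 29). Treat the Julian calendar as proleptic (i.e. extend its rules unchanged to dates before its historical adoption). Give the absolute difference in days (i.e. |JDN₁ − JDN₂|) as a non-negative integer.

34

JDN of the first date = 2522657.
JDN of the second date = 2522691.
|2522691 − 2522657| = 34.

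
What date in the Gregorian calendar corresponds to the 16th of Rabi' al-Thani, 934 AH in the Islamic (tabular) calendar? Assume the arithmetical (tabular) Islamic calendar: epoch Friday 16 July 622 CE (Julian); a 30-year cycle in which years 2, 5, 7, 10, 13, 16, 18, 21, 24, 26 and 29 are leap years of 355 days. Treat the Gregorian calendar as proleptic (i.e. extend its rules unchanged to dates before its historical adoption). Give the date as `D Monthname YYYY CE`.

19 January 1528 CE

Both dates share Julian Day Number 2279168; in the Gregorian calendar that is 19 January 1528 CE.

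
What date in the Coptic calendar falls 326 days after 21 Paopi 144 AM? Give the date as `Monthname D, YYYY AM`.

Counting 326 days forward from JDN 1877311 reaches JDN 1877637, which is Thout 12, 145 AM.

Thout 12, 145 AM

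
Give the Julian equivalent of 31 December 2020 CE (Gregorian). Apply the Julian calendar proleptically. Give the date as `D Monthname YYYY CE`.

18 December 2020 CE

The Julian–Gregorian offset here is 13 days (Julian trailing).
31 December 2020 Gregorian − 13 days → 18 December 2020 Julian.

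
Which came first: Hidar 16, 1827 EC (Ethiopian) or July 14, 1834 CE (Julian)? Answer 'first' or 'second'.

First date → JDN 2391242; second date → JDN 2391121.
JDN 2391121 < JDN 2391242, so the second date is earlier.

second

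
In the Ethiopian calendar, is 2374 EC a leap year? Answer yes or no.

2374 mod 4 = 2; in the Ethiopian calendar a year is leap when year mod 4 = 3, so it is a common year.

no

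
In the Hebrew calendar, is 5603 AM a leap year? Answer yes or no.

yes

Hebrew year 5603 is year 17 of its 19-year Metonic cycle; leap years are at positions 3, 6, 8, 11, 14, 17, 19, so it is a leap year (13 months).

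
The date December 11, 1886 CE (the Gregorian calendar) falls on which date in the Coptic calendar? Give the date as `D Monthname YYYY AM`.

Julian Day Number of the source date = 2410252.
Converting JDN 2410252 to the Coptic calendar gives 3 Koiak 1603 AM.

3 Koiak 1603 AM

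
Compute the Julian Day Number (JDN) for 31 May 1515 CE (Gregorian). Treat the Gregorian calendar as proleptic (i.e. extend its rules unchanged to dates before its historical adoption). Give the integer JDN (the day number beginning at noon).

2274552

JDN 2400001 is 17 November 1858 CE (Gregorian), MJD 0; the target day is −125449 days from there, so JDN = 2274552.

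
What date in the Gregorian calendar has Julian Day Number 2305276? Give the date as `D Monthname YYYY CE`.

Counting from JDN 2299161 = 15 Oct 1582 gives an offset of 6115 days.

13 July 1599 CE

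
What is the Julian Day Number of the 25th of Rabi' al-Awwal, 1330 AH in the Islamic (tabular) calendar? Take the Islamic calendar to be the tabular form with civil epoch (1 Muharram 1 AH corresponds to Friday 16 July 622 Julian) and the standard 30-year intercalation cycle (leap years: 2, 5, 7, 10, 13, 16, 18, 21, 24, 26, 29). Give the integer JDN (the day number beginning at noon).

2419476

Equivalently 14 March 1912 (Gregorian).
JDN 2299161 is 15 October 1582 CE (Gregorian); the target day is +120315 days from there, so JDN = 2419476.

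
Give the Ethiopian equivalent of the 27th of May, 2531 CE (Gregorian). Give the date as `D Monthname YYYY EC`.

15 Ginbot 2523 EC

Julian Day Number of the source date = 2645635.
Converting JDN 2645635 to the Ethiopian calendar gives 15 Ginbot 2523 EC.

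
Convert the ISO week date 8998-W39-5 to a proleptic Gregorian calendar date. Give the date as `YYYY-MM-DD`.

8998-09-28

ISO week 1 of 8998 is the week containing the first Thursday of 8998.
Week 39, day 5 (Friday) lands on 8998-09-28.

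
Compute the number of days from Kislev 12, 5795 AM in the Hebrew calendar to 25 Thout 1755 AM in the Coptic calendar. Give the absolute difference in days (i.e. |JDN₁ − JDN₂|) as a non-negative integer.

1411

First date → JDN 2464291; second date → JDN 2465702.
The interval is |2464291 − 2465702| = 1411 days.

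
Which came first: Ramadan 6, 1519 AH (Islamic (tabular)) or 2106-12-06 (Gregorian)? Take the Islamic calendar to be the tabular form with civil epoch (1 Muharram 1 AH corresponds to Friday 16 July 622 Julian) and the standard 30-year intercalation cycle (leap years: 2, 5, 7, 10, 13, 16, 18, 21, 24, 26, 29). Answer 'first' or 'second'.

The two dates have Julian Day Numbers 2486610 and 2490600 respectively.
Since 2486610 < 2490600, the first date comes first.

first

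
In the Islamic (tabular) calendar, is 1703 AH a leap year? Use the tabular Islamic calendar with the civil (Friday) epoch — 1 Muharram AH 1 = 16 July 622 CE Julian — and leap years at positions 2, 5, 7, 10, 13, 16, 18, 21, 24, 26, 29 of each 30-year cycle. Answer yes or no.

Year 1703 AH is year 23 of its 30-year cycle; leap positions are 2, 5, 7, 10, 13, 16, 18, 21, 24, 26, 29, so it is a common year (354 days).

no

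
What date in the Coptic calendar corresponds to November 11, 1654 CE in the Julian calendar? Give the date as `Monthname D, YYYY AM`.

Julian Day Number of the source date = 2325496.
Converting JDN 2325496 to the Coptic calendar gives 15 Hathor 1371 AM.

Hathor 15, 1371 AM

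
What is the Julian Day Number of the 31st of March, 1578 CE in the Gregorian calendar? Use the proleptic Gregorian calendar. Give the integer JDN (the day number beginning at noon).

2297502

JDN 2451545 is 1 January 2000 CE (Gregorian); the target day is −154043 days from there, so JDN = 2297502.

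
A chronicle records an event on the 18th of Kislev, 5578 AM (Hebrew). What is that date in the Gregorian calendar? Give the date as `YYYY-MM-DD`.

1817-11-27

Julian Day Number of the source date = 2385036.
Converting JDN 2385036 to the Gregorian calendar gives 27 November 1817 CE.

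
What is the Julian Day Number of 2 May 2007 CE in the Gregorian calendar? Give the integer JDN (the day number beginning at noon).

2454223

JDN 2451545 is 1 January 2000 CE (Gregorian); the target day is +2678 days from there, so JDN = 2454223.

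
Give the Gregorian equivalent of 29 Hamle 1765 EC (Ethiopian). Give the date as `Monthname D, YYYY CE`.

Both dates share Julian Day Number 2368850; in the Gregorian calendar that is 3 August 1773 CE.

August 3, 1773 CE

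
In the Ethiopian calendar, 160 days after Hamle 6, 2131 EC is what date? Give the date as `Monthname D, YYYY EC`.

Counting 160 days forward from JDN 2502508 reaches JDN 2502668, which is Tahsas 10, 2132 EC.

Tahsas 10, 2132 EC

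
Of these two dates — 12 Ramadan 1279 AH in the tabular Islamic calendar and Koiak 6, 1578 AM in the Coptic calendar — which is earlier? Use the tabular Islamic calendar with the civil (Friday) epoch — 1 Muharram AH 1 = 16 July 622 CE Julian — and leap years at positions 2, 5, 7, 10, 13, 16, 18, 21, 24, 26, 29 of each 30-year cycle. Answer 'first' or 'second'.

Converting both to JDN: 2401568 vs 2401124; the smaller is the second.

second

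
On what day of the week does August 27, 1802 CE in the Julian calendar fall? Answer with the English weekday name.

Wednesday

In the Gregorian calendar this is 8 September 1802 (JDN 2379477).
JDN 2379477 mod 7 = 2, and JDN 0 was a Monday, so this is a Wednesday.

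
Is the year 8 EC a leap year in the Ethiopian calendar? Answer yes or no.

8 mod 4 = 0; in the Ethiopian calendar a year is leap when year mod 4 = 3, so it is a common year.

no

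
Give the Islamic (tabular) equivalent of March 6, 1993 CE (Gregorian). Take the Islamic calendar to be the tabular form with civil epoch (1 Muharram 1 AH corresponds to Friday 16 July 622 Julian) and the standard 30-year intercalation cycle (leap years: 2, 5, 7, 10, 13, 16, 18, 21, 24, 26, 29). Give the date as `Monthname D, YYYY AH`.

Ramadan 12, 1413 AH

Julian Day Number of the source date = 2449053.
Converting JDN 2449053 to the tabular Islamic calendar gives 12 Ramadan 1413 AH.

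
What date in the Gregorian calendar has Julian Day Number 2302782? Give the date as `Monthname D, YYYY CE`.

JDN 2451545 is 1 Jan 2000; 2302782 is −148763 days from there.

September 13, 1592 CE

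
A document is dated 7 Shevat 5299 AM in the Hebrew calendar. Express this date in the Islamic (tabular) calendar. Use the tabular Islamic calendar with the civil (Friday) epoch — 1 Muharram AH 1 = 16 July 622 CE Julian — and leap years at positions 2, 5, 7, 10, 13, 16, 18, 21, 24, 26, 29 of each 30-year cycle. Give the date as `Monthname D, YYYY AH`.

Sha'ban 5, 945 AH

The source date corresponds to 6 January 1539 in the proleptic Gregorian calendar (JDN 2283173).
That day falls on 5 Sha'ban 945 AH in the tabular Islamic calendar.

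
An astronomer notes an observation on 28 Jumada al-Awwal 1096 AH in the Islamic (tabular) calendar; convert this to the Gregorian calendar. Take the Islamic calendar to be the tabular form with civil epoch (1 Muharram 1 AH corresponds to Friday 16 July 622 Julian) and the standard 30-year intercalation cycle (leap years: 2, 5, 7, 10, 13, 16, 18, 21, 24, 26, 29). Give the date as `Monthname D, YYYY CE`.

May 2, 1685 CE

Both dates share Julian Day Number 2336616; in the Gregorian calendar that is 2 May 1685 CE.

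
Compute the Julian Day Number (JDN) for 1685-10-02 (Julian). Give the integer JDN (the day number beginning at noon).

Equivalently 12 October 1685 (Gregorian).
JDN 2451545 is 1 January 2000 CE (Gregorian); the target day is −114766 days from there, so JDN = 2336779.

2336779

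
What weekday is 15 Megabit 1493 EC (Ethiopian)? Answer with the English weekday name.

In the proleptic Gregorian calendar this is 21 March 1501 (JDN 2269368).
2269368 ≡ 3 (mod 7); counting from Monday = 0 gives Thursday.

Thursday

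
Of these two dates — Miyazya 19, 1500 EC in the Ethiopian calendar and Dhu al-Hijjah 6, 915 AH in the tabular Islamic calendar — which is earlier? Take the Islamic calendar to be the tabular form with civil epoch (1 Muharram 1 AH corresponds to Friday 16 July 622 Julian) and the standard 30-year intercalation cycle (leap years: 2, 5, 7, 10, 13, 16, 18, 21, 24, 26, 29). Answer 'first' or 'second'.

The two dates have Julian Day Numbers 2271959 and 2272661 respectively.
Since 2271959 < 2272661, the first date comes first.

first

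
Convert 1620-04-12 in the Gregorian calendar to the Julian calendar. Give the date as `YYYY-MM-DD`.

1620-04-02

For dates in this range the Gregorian date is 10 days ahead of the Julian.
12 April 1620 Gregorian − 10 days → 2 April 1620 Julian.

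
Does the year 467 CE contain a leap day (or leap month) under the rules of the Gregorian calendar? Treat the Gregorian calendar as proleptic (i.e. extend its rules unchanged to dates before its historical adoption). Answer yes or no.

no

467 is not divisible by 4, so it is a common year.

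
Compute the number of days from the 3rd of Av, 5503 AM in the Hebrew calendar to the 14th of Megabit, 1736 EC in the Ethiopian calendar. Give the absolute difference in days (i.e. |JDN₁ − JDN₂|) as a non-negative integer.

First date → JDN 2357882; second date → JDN 2358123.
The interval is |2357882 − 2358123| = 241 days.

241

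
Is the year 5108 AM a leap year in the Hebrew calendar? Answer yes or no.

Hebrew year 5108 is year 16 of its 19-year Metonic cycle; leap years are at positions 3, 6, 8, 11, 14, 17, 19, so it is a common year (12 months).

no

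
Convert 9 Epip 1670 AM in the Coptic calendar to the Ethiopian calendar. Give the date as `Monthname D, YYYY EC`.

Hamle 9, 1946 EC

Julian Day Number of the source date = 2434940.
Converting JDN 2434940 to the Ethiopian calendar gives 9 Hamle 1946 EC.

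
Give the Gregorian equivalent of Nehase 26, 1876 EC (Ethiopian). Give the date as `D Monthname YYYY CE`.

31 August 1884 CE

Julian Day Number of the source date = 2409420.
Converting JDN 2409420 to the Gregorian calendar gives 31 August 1884 CE.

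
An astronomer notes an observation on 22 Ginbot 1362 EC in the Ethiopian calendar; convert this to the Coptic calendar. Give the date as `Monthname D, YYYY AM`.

The source date corresponds to 25 May 1370 in the proleptic Gregorian calendar (JDN 2221587).
That day falls on 22 Pashons 1086 AM in the Coptic calendar.

Pashons 22, 1086 AM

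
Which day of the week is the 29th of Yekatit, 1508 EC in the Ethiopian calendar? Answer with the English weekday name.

In the proleptic Gregorian calendar this is 5 March 1516 (JDN 2274831).
2274831 ≡ 6 (mod 7); counting from Monday = 0 gives Sunday.

Sunday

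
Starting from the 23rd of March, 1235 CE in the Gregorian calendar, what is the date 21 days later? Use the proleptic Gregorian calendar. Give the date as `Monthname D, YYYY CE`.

April 13, 1235 CE

JDN of the 23rd of March, 1235 CE = 2172216.
2172216 + 21 = 2172237.
JDN 2172237 in the Gregorian calendar is April 13, 1235 CE.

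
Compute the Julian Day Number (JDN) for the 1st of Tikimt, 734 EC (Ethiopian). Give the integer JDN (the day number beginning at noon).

1991979

In the proleptic Gregorian calendar the same day is 2 October 741.
JDN 2400001 is 17 November 1858 CE (Gregorian), MJD 0; the target day is −408022 days from there, so JDN = 1991979.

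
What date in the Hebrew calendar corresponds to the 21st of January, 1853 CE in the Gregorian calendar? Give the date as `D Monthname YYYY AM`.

12 Shevat 5613 AM

Julian Day Number of the source date = 2397875.
Converting JDN 2397875 to the Hebrew calendar gives 12 Shevat 5613 AM.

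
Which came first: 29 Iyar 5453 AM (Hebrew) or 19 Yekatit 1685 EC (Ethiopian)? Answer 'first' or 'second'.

second

Converting both to JDN: 2339571 vs 2339470; the smaller is the second.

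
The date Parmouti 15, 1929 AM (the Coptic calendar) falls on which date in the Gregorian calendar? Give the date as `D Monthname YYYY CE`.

25 April 2213 CE

Julian Day Number of the source date = 2529456.
Converting JDN 2529456 to the Gregorian calendar gives 25 April 2213 CE.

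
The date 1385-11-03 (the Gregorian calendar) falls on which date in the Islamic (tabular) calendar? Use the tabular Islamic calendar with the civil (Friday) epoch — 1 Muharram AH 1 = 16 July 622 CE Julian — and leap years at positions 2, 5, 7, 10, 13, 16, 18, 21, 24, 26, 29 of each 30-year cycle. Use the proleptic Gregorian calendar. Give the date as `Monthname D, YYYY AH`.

Julian Day Number of the source date = 2227228.
Converting JDN 2227228 to the tabular Islamic calendar gives 21 Ramadan 787 AH.

Ramadan 21, 787 AH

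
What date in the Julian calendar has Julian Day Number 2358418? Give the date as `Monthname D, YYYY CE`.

December 30, 1744 CE

The Gregorian equivalent of JDN 2358418 is 10 January 1745.
In the Julian calendar that day is December 30, 1744 CE.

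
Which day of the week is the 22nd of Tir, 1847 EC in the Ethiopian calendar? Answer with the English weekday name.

Monday

This is JDN 2398613 (29 January 1855 Gregorian).
Since JDN mod 7 = 0 (0 = Monday), the day is Monday.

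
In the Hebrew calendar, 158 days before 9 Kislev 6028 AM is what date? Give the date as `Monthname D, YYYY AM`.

JDN of 9 Kislev 6028 AM = 2549395.
2549395 − 158 = 2549237.
JDN 2549237 in the Hebrew calendar is Sivan 28, 6027 AM.

Sivan 28, 6027 AM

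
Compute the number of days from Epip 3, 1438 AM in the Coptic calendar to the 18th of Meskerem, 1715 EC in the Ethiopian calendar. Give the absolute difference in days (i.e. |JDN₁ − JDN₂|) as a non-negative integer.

80

JDN of the first date = 2350196.
JDN of the second date = 2350276.
|2350276 − 2350196| = 80.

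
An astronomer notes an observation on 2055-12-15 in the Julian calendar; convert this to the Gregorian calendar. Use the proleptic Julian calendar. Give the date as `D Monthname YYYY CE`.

The Julian–Gregorian offset here is 13 days (Julian trailing).
15 December 2055 Julian + 13 days → 28 December 2055 Gregorian.

28 December 2055 CE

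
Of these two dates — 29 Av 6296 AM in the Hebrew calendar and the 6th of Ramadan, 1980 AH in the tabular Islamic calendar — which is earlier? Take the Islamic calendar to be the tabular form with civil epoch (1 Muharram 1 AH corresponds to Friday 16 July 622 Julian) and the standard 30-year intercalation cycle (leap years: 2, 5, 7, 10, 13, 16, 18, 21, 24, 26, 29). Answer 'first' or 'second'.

first

First date → JDN 2647544; second date → JDN 2649973.
JDN 2647544 < JDN 2649973, so the first date is earlier.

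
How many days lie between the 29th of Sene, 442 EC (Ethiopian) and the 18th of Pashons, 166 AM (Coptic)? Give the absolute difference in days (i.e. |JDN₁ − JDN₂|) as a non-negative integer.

JDN of the first date = 1885594.
JDN of the second date = 1885553.
|1885553 − 1885594| = 41.

41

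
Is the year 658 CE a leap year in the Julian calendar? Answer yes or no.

658 mod 4 = 2, so it is a common year in the Julian calendar.

no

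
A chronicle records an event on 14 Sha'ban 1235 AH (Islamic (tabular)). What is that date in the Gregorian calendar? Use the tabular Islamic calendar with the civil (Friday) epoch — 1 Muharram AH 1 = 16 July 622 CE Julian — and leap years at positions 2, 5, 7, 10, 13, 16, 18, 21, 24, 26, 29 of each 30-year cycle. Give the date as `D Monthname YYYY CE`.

Julian Day Number of the source date = 2385948.
Converting JDN 2385948 to the Gregorian calendar gives 27 May 1820 CE.

27 May 1820 CE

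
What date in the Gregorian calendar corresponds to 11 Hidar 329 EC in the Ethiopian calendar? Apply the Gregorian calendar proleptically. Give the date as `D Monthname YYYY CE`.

8 November 336 CE

Julian Day Number of the source date = 1844093.
Converting JDN 1844093 to the Gregorian calendar gives 8 November 336 CE.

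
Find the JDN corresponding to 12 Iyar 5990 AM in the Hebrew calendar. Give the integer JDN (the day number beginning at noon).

2535666

In the Gregorian calendar the same day is 26 April 2230.
JDN 2451545 is 1 January 2000 CE (Gregorian); the target day is +84121 days from there, so JDN = 2535666.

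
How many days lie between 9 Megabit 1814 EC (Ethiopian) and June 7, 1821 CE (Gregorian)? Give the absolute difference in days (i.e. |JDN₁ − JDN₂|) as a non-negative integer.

JDN of the first date = 2386607.
JDN of the second date = 2386324.
|2386324 − 2386607| = 283.

283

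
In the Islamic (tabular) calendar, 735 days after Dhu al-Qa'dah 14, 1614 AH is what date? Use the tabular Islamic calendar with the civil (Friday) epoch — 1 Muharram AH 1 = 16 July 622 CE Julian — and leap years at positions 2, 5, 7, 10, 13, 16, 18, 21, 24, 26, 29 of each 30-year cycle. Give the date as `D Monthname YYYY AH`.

The starting date is JDN 2520341; 2520341 + 735 = 2521076.
JDN 2521076 corresponds to 10 Dhu al-Hijjah 1616 AH.

10 Dhu al-Hijjah 1616 AH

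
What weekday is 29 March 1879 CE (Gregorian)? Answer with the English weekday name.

JDN 2407438 mod 7 = 5, and JDN 0 was a Monday, so this is a Saturday.

Saturday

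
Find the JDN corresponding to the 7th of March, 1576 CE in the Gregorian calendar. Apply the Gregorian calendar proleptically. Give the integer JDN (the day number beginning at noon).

2296748

JDN 2400001 is 17 November 1858 CE (Gregorian), MJD 0; the target day is −103253 days from there, so JDN = 2296748.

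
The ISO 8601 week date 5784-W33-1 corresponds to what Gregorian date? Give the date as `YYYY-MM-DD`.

5784-08-09

ISO week 1 of 5784 is the week containing the first Thursday of 5784.
Week 33, day 1 (Monday) lands on 5784-08-09.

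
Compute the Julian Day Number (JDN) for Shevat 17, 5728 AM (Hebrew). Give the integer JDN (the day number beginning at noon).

In the Gregorian calendar the same day is 16 February 1968.
JDN 2299161 is 15 October 1582 CE (Gregorian); the target day is +140742 days from there, so JDN = 2439903.

2439903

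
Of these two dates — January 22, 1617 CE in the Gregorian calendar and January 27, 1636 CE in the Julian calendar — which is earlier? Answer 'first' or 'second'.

first

The two dates have Julian Day Numbers 2311679 and 2318633 respectively.
Since 2311679 < 2318633, the first date comes first.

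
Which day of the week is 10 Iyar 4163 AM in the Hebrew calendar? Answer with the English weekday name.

Saturday

Equivalently 19 April 403 Gregorian, JDN 1868361.
Since JDN mod 7 = 5 (0 = Monday), the day is Saturday.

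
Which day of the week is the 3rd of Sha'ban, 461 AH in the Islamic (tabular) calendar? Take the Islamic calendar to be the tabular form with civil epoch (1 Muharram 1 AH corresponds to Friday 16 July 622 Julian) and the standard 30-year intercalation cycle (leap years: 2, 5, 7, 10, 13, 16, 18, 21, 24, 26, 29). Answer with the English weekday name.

Equivalently 3 June 1069 Gregorian, JDN 2111658.
Since JDN mod 7 = 3 (0 = Monday), the day is Thursday.

Thursday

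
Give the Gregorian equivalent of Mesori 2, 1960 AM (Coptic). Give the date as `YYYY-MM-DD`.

2244-08-10

Both dates share Julian Day Number 2540886; in the Gregorian calendar that is 10 August 2244 CE.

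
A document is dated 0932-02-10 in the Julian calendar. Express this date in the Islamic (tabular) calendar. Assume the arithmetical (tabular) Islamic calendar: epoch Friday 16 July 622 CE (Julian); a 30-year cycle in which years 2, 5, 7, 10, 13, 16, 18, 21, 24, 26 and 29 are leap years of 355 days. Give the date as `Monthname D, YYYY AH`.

The source date corresponds to 15 February 932 in the proleptic Gregorian calendar (JDN 2061511).
That day falls on 29 Muharram 320 AH in the tabular Islamic calendar.

Muharram 29, 320 AH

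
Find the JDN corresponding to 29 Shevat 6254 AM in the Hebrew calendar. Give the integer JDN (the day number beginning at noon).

In the Gregorian calendar the same day is 4 February 2494.
JDN 2299161 is 15 October 1582 CE (Gregorian); the target day is +332849 days from there, so JDN = 2632010.

2632010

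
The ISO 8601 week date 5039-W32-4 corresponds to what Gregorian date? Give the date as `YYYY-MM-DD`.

ISO week 1 of 5039 is the week containing the first Thursday of 5039.
Week 32, day 4 (Thursday) lands on 5039-08-08.

5039-08-08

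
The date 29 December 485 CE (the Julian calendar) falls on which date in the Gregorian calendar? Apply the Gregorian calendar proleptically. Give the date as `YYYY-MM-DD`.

For dates in this range the Gregorian date is 1 day ahead of the Julian.
29 December 485 Julian + 1 day → 30 December 485 Gregorian.

0485-12-30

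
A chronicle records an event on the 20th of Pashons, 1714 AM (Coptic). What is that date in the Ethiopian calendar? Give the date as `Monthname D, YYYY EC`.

Ginbot 20, 1990 EC

The source date corresponds to 28 May 1998 in the Gregorian calendar (JDN 2450962).
That day falls on 20 Ginbot 1990 EC in the Ethiopian calendar.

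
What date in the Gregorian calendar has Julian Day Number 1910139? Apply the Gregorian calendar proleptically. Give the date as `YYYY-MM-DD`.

Counting from JDN 2299161 = 15 Oct 1582 gives an offset of -389022 days.

0517-09-06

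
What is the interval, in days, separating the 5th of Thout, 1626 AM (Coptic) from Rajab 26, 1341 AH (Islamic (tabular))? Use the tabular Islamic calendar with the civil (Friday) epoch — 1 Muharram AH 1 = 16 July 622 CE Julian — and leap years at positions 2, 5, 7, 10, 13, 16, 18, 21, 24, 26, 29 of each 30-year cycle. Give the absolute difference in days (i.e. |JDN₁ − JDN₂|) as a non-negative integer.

4928

First date → JDN 2418565; second date → JDN 2423493.
The interval is |2418565 − 2423493| = 4928 days.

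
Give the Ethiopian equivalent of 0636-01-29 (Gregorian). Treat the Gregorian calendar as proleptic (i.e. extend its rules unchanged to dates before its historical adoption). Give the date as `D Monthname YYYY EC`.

30 Tir 628 EC

Both dates share Julian Day Number 1953382; in the Ethiopian calendar that is 30 Tir 628 EC.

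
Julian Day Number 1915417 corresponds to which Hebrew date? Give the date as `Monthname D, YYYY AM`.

JDN 1915417 is 18 February 532 in the proleptic Gregorian calendar.
In the Hebrew calendar that day is Adar I 24, 4292 AM.

Adar I 24, 4292 AM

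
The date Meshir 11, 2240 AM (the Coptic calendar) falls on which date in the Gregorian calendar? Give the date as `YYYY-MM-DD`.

Julian Day Number of the source date = 2642985.
Converting JDN 2642985 to the Gregorian calendar gives 23 February 2524 CE.

2524-02-23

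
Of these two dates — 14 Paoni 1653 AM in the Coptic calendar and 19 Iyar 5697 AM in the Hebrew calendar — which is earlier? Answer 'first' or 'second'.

second

Converting both to JDN: 2428706 vs 2428654; the smaller is the second.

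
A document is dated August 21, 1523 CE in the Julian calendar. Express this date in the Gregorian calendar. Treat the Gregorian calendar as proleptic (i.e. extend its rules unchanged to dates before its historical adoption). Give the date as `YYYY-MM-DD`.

For dates in this range the Gregorian date is 10 days ahead of the Julian.
21 August 1523 Julian + 10 days → 31 August 1523 Gregorian.

1523-08-31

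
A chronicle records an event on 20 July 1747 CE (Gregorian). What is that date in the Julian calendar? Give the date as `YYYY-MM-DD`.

For dates in this range the Gregorian date is 11 days ahead of the Julian.
20 July 1747 Gregorian − 11 days → 9 July 1747 Julian.

1747-07-09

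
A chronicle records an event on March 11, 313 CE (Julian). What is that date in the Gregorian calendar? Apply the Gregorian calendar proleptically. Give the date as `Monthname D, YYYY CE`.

March 12, 313 CE

The Julian–Gregorian offset here is 1 day (Julian trailing).
11 March 313 Julian + 1 day → 12 March 313 Gregorian.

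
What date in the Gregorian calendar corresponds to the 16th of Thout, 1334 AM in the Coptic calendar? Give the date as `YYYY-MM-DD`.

1617-09-23

Both dates share Julian Day Number 2311923; in the Gregorian calendar that is 23 September 1617 CE.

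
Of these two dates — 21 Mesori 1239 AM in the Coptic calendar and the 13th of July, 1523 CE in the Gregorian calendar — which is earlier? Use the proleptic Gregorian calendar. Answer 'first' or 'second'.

second

Converting both to JDN: 2277559 vs 2277517; the smaller is the second.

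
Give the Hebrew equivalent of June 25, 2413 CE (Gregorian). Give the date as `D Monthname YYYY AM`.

Julian Day Number of the source date = 2602566.
Converting JDN 2602566 to the Hebrew calendar gives 26 Sivan 6173 AM.

26 Sivan 6173 AM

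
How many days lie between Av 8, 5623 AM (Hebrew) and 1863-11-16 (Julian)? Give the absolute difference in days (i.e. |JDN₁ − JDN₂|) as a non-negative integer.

127

First date → JDN 2401711; second date → JDN 2401838.
The interval is |2401711 − 2401838| = 127 days.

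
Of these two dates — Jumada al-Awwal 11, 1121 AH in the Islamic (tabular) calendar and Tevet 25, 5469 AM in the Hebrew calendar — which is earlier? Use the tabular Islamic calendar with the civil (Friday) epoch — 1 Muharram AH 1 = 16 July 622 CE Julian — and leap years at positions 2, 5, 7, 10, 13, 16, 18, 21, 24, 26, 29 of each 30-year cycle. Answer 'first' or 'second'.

The two dates have Julian Day Numbers 2345459 and 2345266 respectively.
Since 2345266 < 2345459, the second date comes first.

second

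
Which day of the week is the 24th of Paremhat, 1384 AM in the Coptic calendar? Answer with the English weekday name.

Friday

This is JDN 2330374 (30 March 1668 Gregorian).
Since JDN mod 7 = 4 (0 = Monday), the day is Friday.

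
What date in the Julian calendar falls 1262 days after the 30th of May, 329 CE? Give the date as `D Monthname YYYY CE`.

JDN of the 30th of May, 329 CE = 1841375.
1841375 + 1262 = 1842637.
JDN 1842637 in the Julian calendar is 12 November 332 CE.

12 November 332 CE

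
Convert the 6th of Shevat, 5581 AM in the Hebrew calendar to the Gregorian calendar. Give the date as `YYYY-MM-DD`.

1821-01-09

Both dates share Julian Day Number 2386175; in the Gregorian calendar that is 9 January 1821 CE.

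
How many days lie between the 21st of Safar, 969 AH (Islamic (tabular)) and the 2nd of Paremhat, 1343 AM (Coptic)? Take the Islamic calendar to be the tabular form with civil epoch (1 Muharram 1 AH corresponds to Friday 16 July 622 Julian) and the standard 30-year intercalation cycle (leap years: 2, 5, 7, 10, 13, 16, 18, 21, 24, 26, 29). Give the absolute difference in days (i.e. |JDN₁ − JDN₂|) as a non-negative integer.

23859

JDN of the first date = 2291517.
JDN of the second date = 2315376.
|2315376 − 2291517| = 23859.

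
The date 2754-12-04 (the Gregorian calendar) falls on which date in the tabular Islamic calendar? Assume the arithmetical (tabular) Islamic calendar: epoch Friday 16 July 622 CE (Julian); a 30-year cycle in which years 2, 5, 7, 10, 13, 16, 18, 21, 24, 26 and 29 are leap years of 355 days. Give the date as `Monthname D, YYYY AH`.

Shawwal 26, 2198 AH

Julian Day Number of the source date = 2727275.
Converting JDN 2727275 to the tabular Islamic calendar gives 26 Shawwal 2198 AH.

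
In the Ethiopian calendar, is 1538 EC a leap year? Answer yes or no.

no

1538 mod 4 = 2; in the Ethiopian calendar a year is leap when year mod 4 = 3, so it is a common year.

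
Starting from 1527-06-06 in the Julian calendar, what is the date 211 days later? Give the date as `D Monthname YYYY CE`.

3 January 1528 CE

Counting 211 days forward from JDN 2278951 reaches JDN 2279162, which is 3 January 1528 CE.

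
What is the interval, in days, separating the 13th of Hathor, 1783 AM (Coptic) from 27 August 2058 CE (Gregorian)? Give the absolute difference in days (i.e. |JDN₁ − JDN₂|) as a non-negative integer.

3009

JDN of the first date = 2475977.
JDN of the second date = 2472968.
|2472968 − 2475977| = 3009.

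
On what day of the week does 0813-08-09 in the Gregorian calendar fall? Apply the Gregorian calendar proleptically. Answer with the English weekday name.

Since JDN mod 7 = 4 (0 = Monday), the day is Friday.

Friday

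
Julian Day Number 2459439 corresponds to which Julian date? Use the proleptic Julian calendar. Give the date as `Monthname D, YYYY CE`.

The Gregorian equivalent of JDN 2459439 is 12 August 2021.
In the Julian calendar that day is July 30, 2021 CE.

July 30, 2021 CE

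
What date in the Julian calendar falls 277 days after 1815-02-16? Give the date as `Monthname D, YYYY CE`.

November 20, 1815 CE

Counting 277 days forward from JDN 2384033 reaches JDN 2384310, which is November 20, 1815 CE.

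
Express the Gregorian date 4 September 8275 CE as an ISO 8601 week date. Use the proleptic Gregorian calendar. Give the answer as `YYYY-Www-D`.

8275-W35-6

The weekday is Saturday (ISO weekday 6).
That Saturday belongs to ISO week 35 of ISO year 8275.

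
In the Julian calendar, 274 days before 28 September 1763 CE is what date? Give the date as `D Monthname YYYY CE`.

JDN of 28 September 1763 CE = 2365264.
2365264 − 274 = 2364990.
JDN 2364990 in the Julian calendar is 28 December 1762 CE.

28 December 1762 CE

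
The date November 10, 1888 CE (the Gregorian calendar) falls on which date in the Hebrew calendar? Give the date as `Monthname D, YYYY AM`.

Julian Day Number of the source date = 2410952.
Converting JDN 2410952 to the Hebrew calendar gives 6 Kislev 5649 AM.

Kislev 6, 5649 AM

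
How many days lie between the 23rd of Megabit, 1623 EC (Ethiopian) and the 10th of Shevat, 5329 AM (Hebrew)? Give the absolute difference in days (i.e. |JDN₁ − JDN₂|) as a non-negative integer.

22695

JDN of the first date = 2316858.
JDN of the second date = 2294163.
|2294163 − 2316858| = 22695.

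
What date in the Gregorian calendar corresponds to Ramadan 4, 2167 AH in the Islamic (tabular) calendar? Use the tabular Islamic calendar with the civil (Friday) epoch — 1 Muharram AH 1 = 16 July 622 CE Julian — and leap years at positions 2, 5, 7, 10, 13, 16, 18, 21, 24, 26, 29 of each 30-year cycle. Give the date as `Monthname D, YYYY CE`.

September 14, 2724 CE

Both dates share Julian Day Number 2716237; in the Gregorian calendar that is 14 September 2724 CE.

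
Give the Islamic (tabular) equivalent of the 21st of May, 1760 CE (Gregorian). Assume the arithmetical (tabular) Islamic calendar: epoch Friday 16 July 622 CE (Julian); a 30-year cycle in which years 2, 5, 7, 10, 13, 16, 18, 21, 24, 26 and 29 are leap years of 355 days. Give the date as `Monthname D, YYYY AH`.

Shawwal 5, 1173 AH

Both dates share Julian Day Number 2364028; in the tabular Islamic calendar that is 5 Shawwal 1173 AH.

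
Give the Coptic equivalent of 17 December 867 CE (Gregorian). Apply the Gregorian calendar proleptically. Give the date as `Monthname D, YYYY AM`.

Both dates share Julian Day Number 2038076; in the Coptic calendar that is 16 Koiak 584 AM.

Koiak 16, 584 AM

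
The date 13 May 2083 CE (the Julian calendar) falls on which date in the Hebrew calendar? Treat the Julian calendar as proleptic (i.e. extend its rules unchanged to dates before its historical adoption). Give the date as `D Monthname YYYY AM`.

Julian Day Number of the source date = 2482006.
Converting JDN 2482006 to the Hebrew calendar gives 9 Sivan 5843 AM.

9 Sivan 5843 AM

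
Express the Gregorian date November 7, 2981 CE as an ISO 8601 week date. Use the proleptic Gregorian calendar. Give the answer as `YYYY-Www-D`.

2981-W45-3

The weekday is Wednesday (ISO weekday 3).
That Wednesday belongs to ISO week 45 of ISO year 2981.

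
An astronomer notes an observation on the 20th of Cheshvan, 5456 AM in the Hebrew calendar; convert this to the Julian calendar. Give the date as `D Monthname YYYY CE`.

19 October 1695 CE

The source date corresponds to 29 October 1695 in the Gregorian calendar (JDN 2340448).
That day falls on 19 October 1695 CE in the Julian calendar.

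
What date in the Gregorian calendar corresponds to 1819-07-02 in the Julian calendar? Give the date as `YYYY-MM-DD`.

1819-07-14

The Julian–Gregorian offset here is 12 days (Julian trailing).
2 July 1819 Julian + 12 days → 14 July 1819 Gregorian.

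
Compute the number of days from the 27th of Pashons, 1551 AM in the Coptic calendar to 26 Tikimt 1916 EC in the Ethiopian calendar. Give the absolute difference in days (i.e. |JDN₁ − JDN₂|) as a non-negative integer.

32297

JDN of the first date = 2391433.
JDN of the second date = 2423730.
|2423730 − 2391433| = 32297.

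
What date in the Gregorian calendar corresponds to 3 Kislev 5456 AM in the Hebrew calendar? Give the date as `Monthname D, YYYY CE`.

November 10, 1695 CE

Both dates share Julian Day Number 2340460; in the Gregorian calendar that is 10 November 1695 CE.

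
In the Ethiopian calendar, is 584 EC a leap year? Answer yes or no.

no

584 mod 4 = 0; in the Ethiopian calendar a year is leap when year mod 4 = 3, so it is a common year.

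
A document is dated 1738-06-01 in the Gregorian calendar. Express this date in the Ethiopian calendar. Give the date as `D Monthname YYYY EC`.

Julian Day Number of the source date = 2356003.
Converting JDN 2356003 to the Ethiopian calendar gives 26 Ginbot 1730 EC.

26 Ginbot 1730 EC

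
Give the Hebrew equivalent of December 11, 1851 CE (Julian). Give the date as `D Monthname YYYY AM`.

The source date corresponds to 23 December 1851 in the Gregorian calendar (JDN 2397480).
That day falls on 29 Kislev 5612 AM in the Hebrew calendar.

29 Kislev 5612 AM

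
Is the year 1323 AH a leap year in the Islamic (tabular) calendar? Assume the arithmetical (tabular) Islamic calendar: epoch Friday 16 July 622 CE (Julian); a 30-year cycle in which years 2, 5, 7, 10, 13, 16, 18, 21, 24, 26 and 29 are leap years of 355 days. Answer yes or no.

Year 1323 AH is year 3 of its 30-year cycle; leap positions are 2, 5, 7, 10, 13, 16, 18, 21, 24, 26, 29, so it is a common year (354 days).

no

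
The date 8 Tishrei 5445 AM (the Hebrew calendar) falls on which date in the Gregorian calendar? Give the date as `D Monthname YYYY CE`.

Both dates share Julian Day Number 2336388; in the Gregorian calendar that is 16 September 1684 CE.

16 September 1684 CE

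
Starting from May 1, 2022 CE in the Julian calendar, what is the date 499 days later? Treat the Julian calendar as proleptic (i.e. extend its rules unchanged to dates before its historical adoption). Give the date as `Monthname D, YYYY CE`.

The starting date is JDN 2459714; 2459714 + 499 = 2460213.
JDN 2460213 corresponds to September 12, 2023 CE.

September 12, 2023 CE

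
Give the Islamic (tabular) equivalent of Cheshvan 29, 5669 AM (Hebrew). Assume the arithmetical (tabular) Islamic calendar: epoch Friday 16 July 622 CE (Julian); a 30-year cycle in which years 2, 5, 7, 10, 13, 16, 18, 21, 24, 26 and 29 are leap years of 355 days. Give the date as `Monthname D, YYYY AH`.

Shawwal 28, 1326 AH

Julian Day Number of the source date = 2418269.
Converting JDN 2418269 to the tabular Islamic calendar gives 28 Shawwal 1326 AH.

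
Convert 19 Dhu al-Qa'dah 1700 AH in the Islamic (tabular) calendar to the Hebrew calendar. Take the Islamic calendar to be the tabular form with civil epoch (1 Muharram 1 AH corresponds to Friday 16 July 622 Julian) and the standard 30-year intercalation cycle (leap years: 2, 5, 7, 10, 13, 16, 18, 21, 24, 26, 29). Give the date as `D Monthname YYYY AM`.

The source date corresponds to 24 October 2271 in the Gregorian calendar (JDN 2550822).
That day falls on 20 Tishrei 6032 AM in the Hebrew calendar.

20 Tishrei 6032 AM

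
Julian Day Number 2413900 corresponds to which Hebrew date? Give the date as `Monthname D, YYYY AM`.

Tevet 1, 5657 AM

The Gregorian equivalent of JDN 2413900 is 6 December 1896.
In the Hebrew calendar that day is Tevet 1, 5657 AM.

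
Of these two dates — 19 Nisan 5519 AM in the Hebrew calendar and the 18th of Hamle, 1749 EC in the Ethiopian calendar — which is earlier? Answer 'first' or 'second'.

Converting both to JDN: 2363627 vs 2362995; the smaller is the second.

second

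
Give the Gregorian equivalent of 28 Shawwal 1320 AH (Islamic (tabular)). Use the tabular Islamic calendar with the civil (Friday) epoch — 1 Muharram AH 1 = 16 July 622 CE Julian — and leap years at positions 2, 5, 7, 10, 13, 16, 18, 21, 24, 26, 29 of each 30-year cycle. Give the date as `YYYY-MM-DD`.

Julian Day Number of the source date = 2416143.
Converting JDN 2416143 to the Gregorian calendar gives 28 January 1903 CE.

1903-01-28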